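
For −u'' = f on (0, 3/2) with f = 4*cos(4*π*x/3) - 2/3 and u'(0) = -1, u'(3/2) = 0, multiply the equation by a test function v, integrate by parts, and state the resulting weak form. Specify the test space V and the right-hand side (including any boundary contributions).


V = H^1(0, 3/2) (v unrestricted at boundary; u is determined up to an additive constant); weak form: ∫_0^3/2 u'v' dx = ∫_0^3/2 (4*cos(4*π*x/3) - 2/3) v dx + v(0) for all v ∈ V.

Multiply both sides by a test function v and integrate from 0 to 3/2:
  ∫_0^3/2 −u''(x) v(x) dx = ∫_0^3/2 f(x) v(x) dx.
Integrate the LHS by parts once:
  ∫_0^3/2 −u'' v dx = −[u'(x) v(x)]_0^3/2 + ∫_0^3/2 u'(x) v'(x) dx.
Thus ∫_0^3/2 u'(x) v'(x) dx = ∫_0^3/2 f(x) v(x) dx + [u'(x) v(x)]_0^3/2.
Choose V so that boundary terms are either known or forced to vanish.
u has inhomogeneous Neumann u'(0) = -1, u'(3/2) = 0. [u' v]_0^3/2 = (0)·v(3/2) − (-1)·v(0) = v(0). Take V = H^1(0, 3/2); boundary term becomes part of RHS.
Weak formulation: find u (satisfying any essential BC) such that ∫_0^3/2 u'(x) v'(x) dx = ∫_0^3/2 f v dx + v(0) for all v ∈ V (Neumann data are natural BCs: they enter the RHS as boundary terms).
Substituting f(x) = 4*cos(4*π*x/3) - 2/3, the right-hand side is ∫_0^3/2 (4*cos(4*π*x/3) - 2/3) v dx + v(0).
Compatibility check (pure Neumann): taking v ≡ 1 ∈ V gives 0 = ∫_0^3/2 f dx + (0) − (-1), i.e. ∫_0^3/2 f dx must equal u'(0) − u'(3/2) = -1. Indeed ∫_0^3/2 (4*cos(4*π*x/3) - 2/3) dx = -1, so the data are compatible. The solution is then unique only up to an additive constant (fix it e.g. by requiring ∫_0^3/2 u dx = 0).


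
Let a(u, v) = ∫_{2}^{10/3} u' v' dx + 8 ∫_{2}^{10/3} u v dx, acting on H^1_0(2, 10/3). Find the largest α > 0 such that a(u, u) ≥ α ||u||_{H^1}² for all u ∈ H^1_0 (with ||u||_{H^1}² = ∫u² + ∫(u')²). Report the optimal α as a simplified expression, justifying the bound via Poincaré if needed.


α = 1

Coercivity of a(·,·) on H^1_0(2, 10/3) means a(u, u) ≥ α ||u||_{H^1}² for every u ∈ H^1_0.
The interval has length L = 4/3, and Poincaré/coercivity depend only on L. Here a(u, u) = ∫(u')² + (8)·∫u².
Here c = 8 ≥ 1, so a(u,u) = ∫(u')² + c∫u² ≥ ∫(u')² + ∫u² = ||u||_{H^1}², i.e. α = 1 works. No larger α is possible: a(u,u) ≥ α||u||_{H^1}² means (1−α)∫(u')² ≥ (α−c)∫u², and for the modes u_n = sin(nπ(x−x₀)/L) (x₀ the left endpoint) one has ∫u_n²/∫(u_n')² = (L/(nπ))² → 0, so a(u_n,u_n)/||u_n||_{H^1}² → 1. Hence the optimal constant is α = 1.
Therefore α = 1.


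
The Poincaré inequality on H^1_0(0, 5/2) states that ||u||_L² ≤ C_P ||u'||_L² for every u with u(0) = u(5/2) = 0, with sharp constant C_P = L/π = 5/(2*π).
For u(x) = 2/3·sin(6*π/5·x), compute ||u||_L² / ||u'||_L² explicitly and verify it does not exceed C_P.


||u||_L² / ||u'||_L² = 5/(6*π) < C_P = 5/(2*π).

u(x) = 2/3·sin(6*π/5·x), so u'(x) = 4*π*cos(6*π*x/5)/5.
Writing u(x) = A·sin(kπx/L) with A = 2/3 and k = 3, use ∫_0^L sin²(kπx/L) dx = L/2 and ∫_0^L cos²(kπx/L) dx = L/2.
u² = 4/9·sin²(6*π/5·x) and (u')² = 16*π^2/25·cos²(6*π/5·x), and each of sin², cos² integrates to L/2 = 5/4 over (0, 5/2).
∫_0^5/2 u² dx = 5/9, so ||u||_L² = sqrt(5)/3.
∫_0^5/2 (u')² dx = 4*π^2/5, so ||u'||_L² = 2*sqrt(5)*π/5.
Ratio ||u||_L² / ||u'||_L² = 5/(6*π).
Sharp Poincaré constant on H^1_0(0, 5/2) is C_P = L/π = 5/(2*π), achieved by sin(2*π/5·x).
This is the k = 3 harmonic; the ratio L/(kπ) is strictly less than C_P = L/π, consistent with the sharp inequality ||u||_L² ≤ C_P ||u'||_L².


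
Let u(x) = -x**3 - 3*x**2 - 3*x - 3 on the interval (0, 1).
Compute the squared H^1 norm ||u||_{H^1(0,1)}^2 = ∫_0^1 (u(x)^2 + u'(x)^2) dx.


||u||_{H^1}^2 = 3253/35

The H^1 norm (squared) on an interval (0, L) is
  ||u||_{H^1}^2 = ∫_0^L u(x)^2 dx + ∫_0^L u'(x)^2 dx.
Compute u'(x) = -3*x**2 - 6*x - 3.
Then u(x)^2 = x**6 + 6*x**5 + 15*x**4 + 24*x**3 + 27*x**2 + 18*x + 9 and u'(x)^2 = 9*x**4 + 36*x**3 + 54*x**2 + 36*x + 9.
Integrate each monomial from 0 to 1 using ∫_0^1 c·x^n dx = c·1^(n+1)/(n+1):
  ∫_0^1 u(x)^2 dx = ∫_0^1 (x^6 + 6*x^5 + 15*x^4 + 24*x^3 + 27*x^2 + 18*x + 9) dx. Term by term:
    ∫_0^1 x^6 dx = 1/7;  ∫_0^1 6*x^5 dx = 1;  ∫_0^1 15*x^4 dx = 3;
    ∫_0^1 24*x^3 dx = 6;  ∫_0^1 27*x^2 dx = 9;  ∫_0^1 18*x dx = 9;
    ∫_0^1 9 dx = 9.
  Sum: 1/7 + 1 + 3 + 6 + 9 + 9 + 9 = 260/7.
  ∫_0^1 u'(x)^2 dx = ∫_0^1 (9*x^4 + 36*x^3 + 54*x^2 + 36*x + 9) dx. Term by term:
    ∫_0^1 9*x^4 dx = 9/5;  ∫_0^1 36*x^3 dx = 9;  ∫_0^1 54*x^2 dx = 18;
    ∫_0^1 36*x dx = 18;  ∫_0^1 9 dx = 9.
  Sum: 9/5 + 9 + 18 + 18 + 9 = 279/5.
Adding: ||u||_{H^1}^2 = 260/7 + 279/5 = 3253/35.


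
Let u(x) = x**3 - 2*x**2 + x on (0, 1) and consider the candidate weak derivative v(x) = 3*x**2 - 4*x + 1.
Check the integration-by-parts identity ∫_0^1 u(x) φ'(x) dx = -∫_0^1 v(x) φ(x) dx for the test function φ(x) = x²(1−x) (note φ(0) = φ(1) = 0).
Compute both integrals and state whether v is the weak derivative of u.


LHS = 1/60, RHS = 1/60. Yes, v = u' weakly.

u(x) = x**3 - 2*x**2 + x, classical derivative u'(x) = 3*x**2 - 4*x + 1.
φ(x) = x²(1−x), so φ'(x) = x*(2 - 3*x).
Note φ(0) = φ(1) = 0, so the boundary term u·φ vanishes.
LHS = ∫_0^1 u(x) φ'(x) dx = ∫_0^1 (-3*x^5 + 8*x^4 - 7*x^3 + 2*x^2) dx. Term by term:
  ∫_0^1 -3*x^5 dx = -1/2;  ∫_0^1 8*x^4 dx = 8/5;  ∫_0^1 -7*x^3 dx = -7/4;
  ∫_0^1 2*x^2 dx = 2/3.
Sum: -1/2 + 8/5 − 7/4 + 2/3 = 1/60.
So LHS = 1/60.
∫_0^1 v(x) φ(x) dx = ∫_0^1 (-3*x^5 + 7*x^4 - 5*x^3 + x^2) dx. Term by term:
  ∫_0^1 -3*x^5 dx = -1/2;  ∫_0^1 7*x^4 dx = 7/5;  ∫_0^1 -5*x^3 dx = -5/4;
  ∫_0^1 x^2 dx = 1/3.
Sum: -1/2 + 7/5 − 5/4 + 1/3 = -1/60.
So RHS = -∫_0^1 v(x) φ(x) dx = 1/60.
LHS = RHS, so the identity holds for this test φ.
Moreover u is smooth here and v(x) = u'(x) = 3*x**2 - 4*x + 1 pointwise, so the identity holds for every test function. Hence v is the weak derivative of u.


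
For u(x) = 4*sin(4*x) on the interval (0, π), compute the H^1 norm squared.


||u||_{H^1(0,π)}^2 = 136*π

u'(x) = 16*cos(4*x).
Expand u² and (u')² and integrate term by term on (0, π), using: for integers n ≥ 1, ∫_0^π sin²(nx) dx = ∫_0^π cos²(nx) dx = π/2; for n ≠ n', ∫_0^π sin(nx)sin(n'x) dx = ∫_0^π cos(nx)cos(n'x) dx = 0; and by product-to-sum, ∫_0^π sin(nx)cos(n'x) dx = ½∫_0^π [sin((n+n')x) + sin((n−n')x)] dx, which is 0 when n+n' is even and 2n/(n²−n'²) when n+n' is odd (it need not vanish on (0, π)).
  u² squared terms: (4)²·∫sin(4x)² dx = 16·π/2 = 8*π.
  So ∫_0^π u² dx = 8*π.
  (u')² squared terms: (16)²·∫cos(4x)² dx = 256·π/2 = 128*π.
  So ∫_0^π (u')² dx = 128*π.
||u||_{H^1}^2 = (8*π) + (128*π) = 136*π.


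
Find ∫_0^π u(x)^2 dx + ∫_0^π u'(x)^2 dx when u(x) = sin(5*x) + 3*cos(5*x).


||u||_{H^1(0,π)}^2 = 130*π

u'(x) = -15*sin(5*x) + 5*cos(5*x).
Expand u² and (u')² and integrate term by term on (0, π), using: for integers n ≥ 1, ∫_0^π sin²(nx) dx = ∫_0^π cos²(nx) dx = π/2; for n ≠ n', ∫_0^π sin(nx)sin(n'x) dx = ∫_0^π cos(nx)cos(n'x) dx = 0; and by product-to-sum, ∫_0^π sin(nx)cos(n'x) dx = ½∫_0^π [sin((n+n')x) + sin((n−n')x)] dx, which is 0 when n+n' is even and 2n/(n²−n'²) when n+n' is odd (it need not vanish on (0, π)).
  u² squared terms: (3)²·∫cos(5x)² dx = 9·π/2 = 9*π/2;  (1)²·∫sin(5x)² dx = 1·π/2 = π/2.
  u² cross terms: 2·(3)·(1)·∫cos(5x)·sin(5x) dx = 6·(0) = 0.
  So ∫_0^π u² dx = 9*π/2 + π/2 + 0 = 5*π.
  (u')² squared terms: (-15)²·∫sin(5x)² dx = 225·π/2 = 225*π/2;  (5)²·∫cos(5x)² dx = 25·π/2 = 25*π/2.
  (u')² cross terms: 2·(-15)·(5)·∫sin(5x)·cos(5x) dx = -150·(0) = 0.
  So ∫_0^π (u')² dx = 225*π/2 + 25*π/2 + 0 = 125*π.
||u||_{H^1}^2 = (5*π) + (125*π) = 130*π.


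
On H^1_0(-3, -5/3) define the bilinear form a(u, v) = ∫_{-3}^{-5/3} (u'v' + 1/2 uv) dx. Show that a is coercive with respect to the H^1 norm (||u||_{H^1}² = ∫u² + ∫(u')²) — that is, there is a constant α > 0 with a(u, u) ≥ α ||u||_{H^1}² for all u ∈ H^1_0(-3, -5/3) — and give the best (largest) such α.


α = (8 + 9*π^2)/(16 + 9*π^2)

Coercivity of a(·,·) on H^1_0(-3, -5/3) means a(u, u) ≥ α ||u||_{H^1}² for every u ∈ H^1_0.
The interval has length L = 4/3, and Poincaré/coercivity depend only on L. Here a(u, u) = ∫(u')² + (1/2)·∫u².
Here 0 < c = 1/2 < 1. The condition a(u,u) ≥ α||u||_{H^1}² reads (1−α)∫(u')² ≥ (α−c)∫u². Any admissible α is ≤ 1 (rapidly oscillating u have ∫u²/∫(u')² → 0), and α = 1 would force 0 ≥ (1−c)∫u², impossible since c < 1; so 1−α > 0. By the sharp Poincaré inequality on H^1_0 of an interval of length L, ∫(u')² ≥ (π/L)²∫u² with equality for the first sine mode sin(π(x−x₀)/L) (x₀ the left endpoint), so the inequality holds for all u iff (1−α)(π/L)² ≥ α − c, i.e. α ≤ ((π/L)² + c)/((π/L)² + 1) = (1 + c(L/π)²)/(1 + (L/π)²). With (π/L)² = 9*π^2/16 and c = 1/2, the largest admissible constant is α = ((π/L)² + c)/((π/L)² + 1).
Simplifying, α = (8 + 9*π^2)/(16 + 9*π^2).


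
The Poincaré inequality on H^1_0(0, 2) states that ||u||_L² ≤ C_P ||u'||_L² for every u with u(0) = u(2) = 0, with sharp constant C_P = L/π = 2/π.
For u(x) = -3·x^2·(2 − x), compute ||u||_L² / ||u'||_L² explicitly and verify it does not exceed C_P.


||u||_L² / ||u'||_L² = sqrt(14)/7 < C_P = 2/π.

u(x) = -3·x^2·(2 − x), so u'(x) = 3*x*(3*x - 4).
u(x) = -3·x^2·(2 − x) vanishes at x = 0 and x = 2, so u ∈ H^1_0(0, 2). Differentiate via the product rule and integrate the resulting polynomials term by term.
  ∫_0^2 u² dx = ∫_0^2 (9*x^6 - 36*x^5 + 36*x^4) dx. Term by term:
    ∫_0^2 9*x^6 dx = 1152/7;  ∫_0^2 -36*x^5 dx = -384;  ∫_0^2 36*x^4 dx = 1152/5.
  Sum: 1152/7 − 384 + 1152/5 = 384/35.
  ∫_0^2 (u')² dx = ∫_0^2 (81*x^4 - 216*x^3 + 144*x^2) dx. Term by term:
    ∫_0^2 81*x^4 dx = 2592/5;  ∫_0^2 -216*x^3 dx = -864;  ∫_0^2 144*x^2 dx = 384.
  Sum: 2592/5 − 864 + 384 = 192/5.
∫_0^2 u² dx = 384/35, so ||u||_L² = 8*sqrt(210)/35.
∫_0^2 (u')² dx = 192/5, so ||u'||_L² = 8*sqrt(15)/5.
Ratio ||u||_L² / ||u'||_L² = sqrt(14)/7.
Sharp Poincaré constant on H^1_0(0, 2) is C_P = L/π = 2/π, achieved by sin(π/2·x).
A polynomial bump cannot attain the sharp Poincaré constant (only the first sine eigenfunction does), so the ratio is strictly less than C_P, consistent with ||u||_L² ≤ C_P ||u'||_L².


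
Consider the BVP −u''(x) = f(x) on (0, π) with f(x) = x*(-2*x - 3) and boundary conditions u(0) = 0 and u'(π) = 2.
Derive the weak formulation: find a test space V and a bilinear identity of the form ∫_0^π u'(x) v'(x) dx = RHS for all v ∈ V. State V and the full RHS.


V = {v ∈ H^1(0, π) : v(0) = 0} (test functions vanish at x = 0 where u is specified); weak form: ∫_0^π u'v' dx = ∫_0^π (x*(-2*x - 3)) v dx + 2·v(π) for all v ∈ V.

Multiply both sides by a test function v and integrate from 0 to π:
  ∫_0^π −u''(x) v(x) dx = ∫_0^π f(x) v(x) dx.
Integrate the LHS by parts once:
  ∫_0^π −u'' v dx = −[u'(x) v(x)]_0^π + ∫_0^π u'(x) v'(x) dx.
Thus ∫_0^π u'(x) v'(x) dx = ∫_0^π f(x) v(x) dx + [u'(x) v(x)]_0^π.
Choose V so that boundary terms are either known or forced to vanish.
Mixed BC: u(0) = 0 (Dirichlet) and u'(π) = 2 (Neumann). Define V = {v ∈ H^1(0, π) : v(0) = 0}. Then [u' v]_0^π = u'(π)·v(π) − u'(0)·0 = 2·v(π).
Weak formulation: find u (satisfying any essential BC) such that ∫_0^π u'(x) v'(x) dx = ∫_0^π f v dx + 2·v(π) for all v ∈ V (Dirichlet at 0 absorbed into V; Neumann datum at x = π contributes the boundary term).
Substituting f(x) = x*(-2*x - 3), the right-hand side is ∫_0^π (x*(-2*x - 3)) v dx + 2·v(π).


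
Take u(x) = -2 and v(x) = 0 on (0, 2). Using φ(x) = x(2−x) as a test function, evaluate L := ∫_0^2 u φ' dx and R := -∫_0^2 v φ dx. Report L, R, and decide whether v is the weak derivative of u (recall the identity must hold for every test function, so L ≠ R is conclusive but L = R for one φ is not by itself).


LHS = 0, RHS = 0. Yes, v = u' weakly.

u(x) = -2, classical derivative u'(x) = 0.
φ(x) = x(2−x), so φ'(x) = 2 - 2*x.
Note φ(0) = φ(2) = 0, so the boundary term u·φ vanishes.
LHS = ∫_0^2 u(x) φ'(x) dx = ∫_0^2 (4*x - 4) dx. Term by term:
  ∫_0^2 4*x dx = 8;  ∫_0^2 -4 dx = -8.
Sum: 8 − 8 = 0.
So LHS = 0.
∫_0^2 v(x) φ(x) dx = ∫_0^2 (0) dx. Term by term:
  ∫_0^2 0 dx = 0.
So RHS = -∫_0^2 v(x) φ(x) dx = 0.
LHS = RHS, so the identity holds for this test φ.
Moreover u is smooth here and v(x) = u'(x) = 0 pointwise, so the identity holds for every test function. Hence v is the weak derivative of u.


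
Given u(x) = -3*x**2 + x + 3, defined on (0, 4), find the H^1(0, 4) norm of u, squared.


||u||_{H^1}^2 = 27848/15

The H^1 norm (squared) on an interval (0, L) is
  ||u||_{H^1}^2 = ∫_0^L u(x)^2 dx + ∫_0^L u'(x)^2 dx.
Compute u'(x) = 1 - 6*x.
Then u(x)^2 = 9*x**4 - 6*x**3 - 17*x**2 + 6*x + 9 and u'(x)^2 = 36*x**2 - 12*x + 1.
Integrate each monomial from 0 to 4 using ∫_0^4 c·x^n dx = c·4^(n+1)/(n+1):
  ∫_0^4 u(x)^2 dx = ∫_0^4 (9*x^4 - 6*x^3 - 17*x^2 + 6*x + 9) dx. Term by term:
    ∫_0^4 9*x^4 dx = 9216/5;  ∫_0^4 -6*x^3 dx = -384;  ∫_0^4 -17*x^2 dx = -1088/3;
    ∫_0^4 6*x dx = 48;  ∫_0^4 9 dx = 36.
  Sum: 9216/5 − 384 − 1088/3 + 48 + 36 = 17708/15.
  ∫_0^4 u'(x)^2 dx = ∫_0^4 (36*x^2 - 12*x + 1) dx. Term by term:
    ∫_0^4 36*x^2 dx = 768;  ∫_0^4 -12*x dx = -96;  ∫_0^4 1 dx = 4.
  Sum: 768 − 96 + 4 = 676.
Adding: ||u||_{H^1}^2 = 17708/15 + 676 = 27848/15.


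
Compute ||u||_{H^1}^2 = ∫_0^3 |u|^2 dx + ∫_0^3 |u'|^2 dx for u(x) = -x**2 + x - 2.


||u||_{H^1}^2 = 681/10

The H^1 norm (squared) on an interval (0, L) is
  ||u||_{H^1}^2 = ∫_0^L u(x)^2 dx + ∫_0^L u'(x)^2 dx.
Compute u'(x) = 1 - 2*x.
Then u(x)^2 = x**4 - 2*x**3 + 5*x**2 - 4*x + 4 and u'(x)^2 = 4*x**2 - 4*x + 1.
Integrate each monomial from 0 to 3 using ∫_0^3 c·x^n dx = c·3^(n+1)/(n+1):
  ∫_0^3 u(x)^2 dx = ∫_0^3 (x^4 - 2*x^3 + 5*x^2 - 4*x + 4) dx. Term by term:
    ∫_0^3 x^4 dx = 243/5;  ∫_0^3 -2*x^3 dx = -81/2;  ∫_0^3 5*x^2 dx = 45;
    ∫_0^3 -4*x dx = -18;  ∫_0^3 4 dx = 12.
  Sum: 243/5 − 81/2 + 45 − 18 + 12 = 471/10.
  ∫_0^3 u'(x)^2 dx = ∫_0^3 (4*x^2 - 4*x + 1) dx. Term by term:
    ∫_0^3 4*x^2 dx = 36;  ∫_0^3 -4*x dx = -18;  ∫_0^3 1 dx = 3.
  Sum: 36 − 18 + 3 = 21.
Adding: ||u||_{H^1}^2 = 471/10 + 21 = 681/10.


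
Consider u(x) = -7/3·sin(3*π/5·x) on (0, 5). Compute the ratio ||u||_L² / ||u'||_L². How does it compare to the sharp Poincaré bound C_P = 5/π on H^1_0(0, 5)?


||u||_L² / ||u'||_L² = 5/(3*π) < C_P = 5/π.

u(x) = -7/3·sin(3*π/5·x), so u'(x) = -7*π*cos(3*π*x/5)/5.
Writing u(x) = A·sin(kπx/L) with A = -7/3 and k = 3, use ∫_0^L sin²(kπx/L) dx = L/2 and ∫_0^L cos²(kπx/L) dx = L/2.
u² = 49/9·sin²(3*π/5·x) and (u')² = 49*π^2/25·cos²(3*π/5·x), and each of sin², cos² integrates to L/2 = 5/2 over (0, 5).
∫_0^5 u² dx = 245/18, so ||u||_L² = 7*sqrt(10)/6.
∫_0^5 (u')² dx = 49*π^2/10, so ||u'||_L² = 7*sqrt(10)*π/10.
Ratio ||u||_L² / ||u'||_L² = 5/(3*π).
Sharp Poincaré constant on H^1_0(0, 5) is C_P = L/π = 5/π, achieved by sin(π/5·x).
This is the k = 3 harmonic; the ratio L/(kπ) is strictly less than C_P = L/π, consistent with the sharp inequality ||u||_L² ≤ C_P ||u'||_L².


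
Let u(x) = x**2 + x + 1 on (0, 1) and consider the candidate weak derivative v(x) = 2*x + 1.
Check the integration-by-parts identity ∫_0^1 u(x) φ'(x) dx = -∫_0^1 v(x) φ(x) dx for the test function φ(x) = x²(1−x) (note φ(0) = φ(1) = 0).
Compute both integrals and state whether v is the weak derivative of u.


LHS = -11/60, RHS = -11/60. Yes, v = u' weakly.

u(x) = x**2 + x + 1, classical derivative u'(x) = 2*x + 1.
φ(x) = x²(1−x), so φ'(x) = x*(2 - 3*x).
Note φ(0) = φ(1) = 0, so the boundary term u·φ vanishes.
LHS = ∫_0^1 u(x) φ'(x) dx = ∫_0^1 (-3*x^4 - x^3 - x^2 + 2*x) dx. Term by term:
  ∫_0^1 -3*x^4 dx = -3/5;  ∫_0^1 -x^3 dx = -1/4;  ∫_0^1 -x^2 dx = -1/3;
  ∫_0^1 2*x dx = 1.
Sum: -3/5 − 1/4 − 1/3 + 1 = -11/60.
So LHS = -11/60.
∫_0^1 v(x) φ(x) dx = ∫_0^1 (-2*x^4 + x^3 + x^2) dx. Term by term:
  ∫_0^1 -2*x^4 dx = -2/5;  ∫_0^1 x^3 dx = 1/4;  ∫_0^1 x^2 dx = 1/3.
Sum: -2/5 + 1/4 + 1/3 = 11/60.
So RHS = -∫_0^1 v(x) φ(x) dx = -11/60.
LHS = RHS, so the identity holds for this test φ.
Moreover u is smooth here and v(x) = u'(x) = 2*x + 1 pointwise, so the identity holds for every test function. Hence v is the weak derivative of u.


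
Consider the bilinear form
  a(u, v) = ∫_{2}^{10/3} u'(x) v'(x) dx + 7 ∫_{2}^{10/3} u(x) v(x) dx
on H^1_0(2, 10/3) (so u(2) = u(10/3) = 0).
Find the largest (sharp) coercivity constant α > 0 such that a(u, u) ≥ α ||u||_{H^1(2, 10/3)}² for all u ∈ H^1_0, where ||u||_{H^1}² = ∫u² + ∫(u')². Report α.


α = 1

Coercivity of a(·,·) on H^1_0(2, 10/3) means a(u, u) ≥ α ||u||_{H^1}² for every u ∈ H^1_0.
The interval has length L = 4/3, and Poincaré/coercivity depend only on L. Here a(u, u) = ∫(u')² + (7)·∫u².
Here c = 7 ≥ 1, so a(u,u) = ∫(u')² + c∫u² ≥ ∫(u')² + ∫u² = ||u||_{H^1}², i.e. α = 1 works. No larger α is possible: a(u,u) ≥ α||u||_{H^1}² means (1−α)∫(u')² ≥ (α−c)∫u², and for the modes u_n = sin(nπ(x−x₀)/L) (x₀ the left endpoint) one has ∫u_n²/∫(u_n')² = (L/(nπ))² → 0, so a(u_n,u_n)/||u_n||_{H^1}² → 1. Hence the optimal constant is α = 1.
Therefore α = 1.


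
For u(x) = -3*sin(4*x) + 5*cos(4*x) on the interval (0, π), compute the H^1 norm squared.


||u||_{H^1(0,π)}^2 = 289*π

u'(x) = -20*sin(4*x) - 12*cos(4*x).
Expand u² and (u')² and integrate term by term on (0, π), using: for integers n ≥ 1, ∫_0^π sin²(nx) dx = ∫_0^π cos²(nx) dx = π/2; for n ≠ n', ∫_0^π sin(nx)sin(n'x) dx = ∫_0^π cos(nx)cos(n'x) dx = 0; and by product-to-sum, ∫_0^π sin(nx)cos(n'x) dx = ½∫_0^π [sin((n+n')x) + sin((n−n')x)] dx, which is 0 when n+n' is even and 2n/(n²−n'²) when n+n' is odd (it need not vanish on (0, π)).
  u² squared terms: (-3)²·∫sin(4x)² dx = 9·π/2 = 9*π/2;  (5)²·∫cos(4x)² dx = 25·π/2 = 25*π/2.
  u² cross terms: 2·(-3)·(5)·∫sin(4x)·cos(4x) dx = -30·(0) = 0.
  So ∫_0^π u² dx = 9*π/2 + 25*π/2 + 0 = 17*π.
  (u')² squared terms: (-20)²·∫sin(4x)² dx = 400·π/2 = 200*π;  (-12)²·∫cos(4x)² dx = 144·π/2 = 72*π.
  (u')² cross terms: 2·(-20)·(-12)·∫sin(4x)·cos(4x) dx = 480·(0) = 0.
  So ∫_0^π (u')² dx = 200*π + 72*π + 0 = 272*π.
||u||_{H^1}^2 = (17*π) + (272*π) = 289*π.


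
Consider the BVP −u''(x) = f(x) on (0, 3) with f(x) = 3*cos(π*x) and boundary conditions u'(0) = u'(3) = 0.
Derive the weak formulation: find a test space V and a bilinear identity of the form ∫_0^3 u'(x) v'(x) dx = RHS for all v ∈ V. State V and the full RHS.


V = H^1(0, 3) (no boundary constraint on v; u is determined up to an additive constant); weak form: ∫_0^3 u'v' dx = ∫_0^3 (3*cos(π*x)) v dx for all v ∈ V.

Multiply both sides by a test function v and integrate from 0 to 3:
  ∫_0^3 −u''(x) v(x) dx = ∫_0^3 f(x) v(x) dx.
Integrate the LHS by parts once:
  ∫_0^3 −u'' v dx = −[u'(x) v(x)]_0^3 + ∫_0^3 u'(x) v'(x) dx.
Thus ∫_0^3 u'(x) v'(x) dx = ∫_0^3 f(x) v(x) dx + [u'(x) v(x)]_0^3.
Choose V so that boundary terms are either known or forced to vanish.
u has homogeneous Neumann: u'(0) = u'(3) = 0. So [u' v]_0^3 = 0·v(3) − 0·v(0) = 0 for any v; take V = H^1(0, 3).
Weak formulation: find u (satisfying any essential BC) such that ∫_0^3 u'(x) v'(x) dx = ∫_0^3 f v dx for all v ∈ V (homogeneous Neumann, so boundary terms vanish).
Substituting f(x) = 3*cos(π*x), the right-hand side is ∫_0^3 (3*cos(π*x)) v dx.
Compatibility check (pure Neumann): taking v ≡ 1 ∈ V gives 0 = ∫_0^3 f dx + (0) − (0), i.e. ∫_0^3 f dx must equal u'(0) − u'(3) = 0. Indeed ∫_0^3 (3*cos(π*x)) dx = 0, so the data are compatible. The solution is then unique only up to an additive constant (fix it e.g. by requiring ∫_0^3 u dx = 0).


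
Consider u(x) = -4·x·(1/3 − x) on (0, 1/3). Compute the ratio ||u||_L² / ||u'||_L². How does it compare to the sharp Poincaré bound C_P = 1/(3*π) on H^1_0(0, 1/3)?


||u||_L² / ||u'||_L² = sqrt(10)/30 < C_P = 1/(3*π).

u(x) = -4·x·(1/3 − x), so u'(x) = 8*x - 4/3.
u(x) = -4·x·(1/3 − x) vanishes at x = 0 and x = 1/3, so u ∈ H^1_0(0, 1/3). Differentiate via the product rule and integrate the resulting polynomials term by term.
  ∫_0^1/3 u² dx = ∫_0^1/3 (16*x^4 - 32*x^3/3 + 16*x^2/9) dx. Term by term:
    ∫_0^1/3 16*x^4 dx = 16/1215;  ∫_0^1/3 -32*x^3/3 dx = -8/243;  ∫_0^1/3 16*x^2/9 dx = 16/729.
  Sum: 16/1215 − 8/243 + 16/729 = 8/3645.
  ∫_0^1/3 (u')² dx = ∫_0^1/3 (64*x^2 - 64*x/3 + 16/9) dx. Term by term:
    ∫_0^1/3 64*x^2 dx = 64/81;  ∫_0^1/3 -64*x/3 dx = -32/27;  ∫_0^1/3 16/9 dx = 16/27.
  Sum: 64/81 − 32/27 + 16/27 = 16/81.
∫_0^1/3 u² dx = 8/3645, so ||u||_L² = 2*sqrt(10)/135.
∫_0^1/3 (u')² dx = 16/81, so ||u'||_L² = 4/9.
Ratio ||u||_L² / ||u'||_L² = sqrt(10)/30.
Sharp Poincaré constant on H^1_0(0, 1/3) is C_P = L/π = 1/(3*π), achieved by sin(3*π·x).
A polynomial bump cannot attain the sharp Poincaré constant (only the first sine eigenfunction does), so the ratio is strictly less than C_P, consistent with ||u||_L² ≤ C_P ||u'||_L².


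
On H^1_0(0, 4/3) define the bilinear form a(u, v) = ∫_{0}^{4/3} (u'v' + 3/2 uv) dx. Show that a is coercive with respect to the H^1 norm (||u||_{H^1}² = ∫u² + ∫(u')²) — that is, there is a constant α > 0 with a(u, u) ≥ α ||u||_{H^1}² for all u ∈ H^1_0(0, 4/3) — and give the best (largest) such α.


α = 1

Coercivity of a(·,·) on H^1_0(0, 4/3) means a(u, u) ≥ α ||u||_{H^1}² for every u ∈ H^1_0.
The interval has length L = 4/3, and Poincaré/coercivity depend only on L. Here a(u, u) = ∫(u')² + (3/2)·∫u².
Here c = 3/2 ≥ 1, so a(u,u) = ∫(u')² + c∫u² ≥ ∫(u')² + ∫u² = ||u||_{H^1}², i.e. α = 1 works. No larger α is possible: a(u,u) ≥ α||u||_{H^1}² means (1−α)∫(u')² ≥ (α−c)∫u², and for the modes u_n = sin(nπ(x−x₀)/L) (x₀ the left endpoint) one has ∫u_n²/∫(u_n')² = (L/(nπ))² → 0, so a(u_n,u_n)/||u_n||_{H^1}² → 1. Hence the optimal constant is α = 1.
Therefore α = 1.


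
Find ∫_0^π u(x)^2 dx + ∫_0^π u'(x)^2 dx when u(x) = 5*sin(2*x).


||u||_{H^1(0,π)}^2 = 125*π/2

u'(x) = 10*cos(2*x).
Expand u² and (u')² and integrate term by term on (0, π), using: for integers n ≥ 1, ∫_0^π sin²(nx) dx = ∫_0^π cos²(nx) dx = π/2; for n ≠ n', ∫_0^π sin(nx)sin(n'x) dx = ∫_0^π cos(nx)cos(n'x) dx = 0; and by product-to-sum, ∫_0^π sin(nx)cos(n'x) dx = ½∫_0^π [sin((n+n')x) + sin((n−n')x)] dx, which is 0 when n+n' is even and 2n/(n²−n'²) when n+n' is odd (it need not vanish on (0, π)).
  u² squared terms: (5)²·∫sin(2x)² dx = 25·π/2 = 25*π/2.
  So ∫_0^π u² dx = 25*π/2.
  (u')² squared terms: (10)²·∫cos(2x)² dx = 100·π/2 = 50*π.
  So ∫_0^π (u')² dx = 50*π.
||u||_{H^1}^2 = (25*π/2) + (50*π) = 125*π/2.


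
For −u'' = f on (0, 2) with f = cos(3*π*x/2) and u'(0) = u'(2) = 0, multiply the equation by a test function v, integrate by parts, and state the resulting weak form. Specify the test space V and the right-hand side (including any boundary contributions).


V = H^1(0, 2) (no boundary constraint on v; u is determined up to an additive constant); weak form: ∫_0^2 u'v' dx = ∫_0^2 (cos(3*π*x/2)) v dx for all v ∈ V.

Multiply both sides by a test function v and integrate from 0 to 2:
  ∫_0^2 −u''(x) v(x) dx = ∫_0^2 f(x) v(x) dx.
Integrate the LHS by parts once:
  ∫_0^2 −u'' v dx = −[u'(x) v(x)]_0^2 + ∫_0^2 u'(x) v'(x) dx.
Thus ∫_0^2 u'(x) v'(x) dx = ∫_0^2 f(x) v(x) dx + [u'(x) v(x)]_0^2.
Choose V so that boundary terms are either known or forced to vanish.
u has homogeneous Neumann: u'(0) = u'(2) = 0. So [u' v]_0^2 = 0·v(2) − 0·v(0) = 0 for any v; take V = H^1(0, 2).
Weak formulation: find u (satisfying any essential BC) such that ∫_0^2 u'(x) v'(x) dx = ∫_0^2 f v dx for all v ∈ V (homogeneous Neumann, so boundary terms vanish).
Substituting f(x) = cos(3*π*x/2), the right-hand side is ∫_0^2 (cos(3*π*x/2)) v dx.
Compatibility check (pure Neumann): taking v ≡ 1 ∈ V gives 0 = ∫_0^2 f dx + (0) − (0), i.e. ∫_0^2 f dx must equal u'(0) − u'(2) = 0. Indeed ∫_0^2 (cos(3*π*x/2)) dx = 0, so the data are compatible. The solution is then unique only up to an additive constant (fix it e.g. by requiring ∫_0^2 u dx = 0).


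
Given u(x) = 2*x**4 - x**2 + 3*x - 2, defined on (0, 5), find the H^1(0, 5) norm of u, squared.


||u||_{H^1}^2 = 195502765/126

The H^1 norm (squared) on an interval (0, L) is
  ||u||_{H^1}^2 = ∫_0^L u(x)^2 dx + ∫_0^L u'(x)^2 dx.
Compute u'(x) = 8*x**3 - 2*x + 3.
Then u(x)^2 = 4*x**8 - 4*x**6 + 12*x**5 - 7*x**4 - 6*x**3 + 13*x**2 - 12*x + 4 and u'(x)^2 = 64*x**6 - 32*x**4 + 48*x**3 + 4*x**2 - 12*x + 9.
Integrate each monomial from 0 to 5 using ∫_0^5 c·x^n dx = c·5^(n+1)/(n+1):
  ∫_0^5 u(x)^2 dx = ∫_0^5 (4*x^8 - 4*x^6 + 12*x^5 - 7*x^4 - 6*x^3 + 13*x^2 - 12*x + 4) dx. Term by term:
    ∫_0^5 4*x^8 dx = 7812500/9;  ∫_0^5 -4*x^6 dx = -312500/7;  ∫_0^5 12*x^5 dx = 31250;
    ∫_0^5 -7*x^4 dx = -4375;  ∫_0^5 -6*x^3 dx = -1875/2;  ∫_0^5 13*x^2 dx = 1625/3;
    ∫_0^5 -12*x dx = -150;  ∫_0^5 4 dx = 20.
  Sum: 7812500/9 − 312500/7 + 31250 − 4375 − 1875/2 + 1625/3 − 150 + 20 = 107069995/126.
  ∫_0^5 u'(x)^2 dx = ∫_0^5 (64*x^6 - 32*x^4 + 48*x^3 + 4*x^2 - 12*x + 9) dx. Term by term:
    ∫_0^5 64*x^6 dx = 5000000/7;  ∫_0^5 -32*x^4 dx = -20000;  ∫_0^5 48*x^3 dx = 7500;
    ∫_0^5 4*x^2 dx = 500/3;  ∫_0^5 -12*x dx = -150;  ∫_0^5 9 dx = 45.
  Sum: 5000000/7 − 20000 + 7500 + 500/3 − 150 + 45 = 14738795/21.
Adding: ||u||_{H^1}^2 = 107069995/126 + 14738795/21 = 195502765/126.


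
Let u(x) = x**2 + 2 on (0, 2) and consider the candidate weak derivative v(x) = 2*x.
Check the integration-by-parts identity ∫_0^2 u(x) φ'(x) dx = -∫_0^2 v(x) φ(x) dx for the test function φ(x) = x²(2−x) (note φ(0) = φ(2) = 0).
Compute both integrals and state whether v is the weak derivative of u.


LHS = -16/5, RHS = -16/5. Yes, v = u' weakly.

u(x) = x**2 + 2, classical derivative u'(x) = 2*x.
φ(x) = x²(2−x), so φ'(x) = x*(4 - 3*x).
Note φ(0) = φ(2) = 0, so the boundary term u·φ vanishes.
LHS = ∫_0^2 u(x) φ'(x) dx = ∫_0^2 (-3*x^4 + 4*x^3 - 6*x^2 + 8*x) dx. Term by term:
  ∫_0^2 -3*x^4 dx = -96/5;  ∫_0^2 4*x^3 dx = 16;  ∫_0^2 -6*x^2 dx = -16;
  ∫_0^2 8*x dx = 16.
Sum: -96/5 + 16 − 16 + 16 = -16/5.
So LHS = -16/5.
∫_0^2 v(x) φ(x) dx = ∫_0^2 (-2*x^4 + 4*x^3) dx. Term by term:
  ∫_0^2 -2*x^4 dx = -64/5;  ∫_0^2 4*x^3 dx = 16.
Sum: -64/5 + 16 = 16/5.
So RHS = -∫_0^2 v(x) φ(x) dx = -16/5.
LHS = RHS, so the identity holds for this test φ.
Moreover u is smooth here and v(x) = u'(x) = 2*x pointwise, so the identity holds for every test function. Hence v is the weak derivative of u.


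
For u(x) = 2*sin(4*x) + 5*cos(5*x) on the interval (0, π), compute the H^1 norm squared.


||u||_{H^1(0,π)}^2 = -4160/9 + 359*π

u'(x) = -25*sin(5*x) + 8*cos(4*x).
Expand u² and (u')² and integrate term by term on (0, π), using: for integers n ≥ 1, ∫_0^π sin²(nx) dx = ∫_0^π cos²(nx) dx = π/2; for n ≠ n', ∫_0^π sin(nx)sin(n'x) dx = ∫_0^π cos(nx)cos(n'x) dx = 0; and by product-to-sum, ∫_0^π sin(nx)cos(n'x) dx = ½∫_0^π [sin((n+n')x) + sin((n−n')x)] dx, which is 0 when n+n' is even and 2n/(n²−n'²) when n+n' is odd (it need not vanish on (0, π)).
  u² squared terms: (2)²·∫sin(4x)² dx = 4·π/2 = 2*π;  (5)²·∫cos(5x)² dx = 25·π/2 = 25*π/2.
  u² cross terms: 2·(2)·(5)·∫sin(4x)·cos(5x) dx = 20·(-8/9) = -160/9.
  So ∫_0^π u² dx = 2*π + 25*π/2 − 160/9 = -160/9 + 29*π/2.
  (u')² squared terms: (-25)²·∫sin(5x)² dx = 625·π/2 = 625*π/2;  (8)²·∫cos(4x)² dx = 64·π/2 = 32*π.
  (u')² cross terms: 2·(-25)·(8)·∫sin(5x)·cos(4x) dx = -400·(10/9) = -4000/9.
  So ∫_0^π (u')² dx = 625*π/2 + 32*π − 4000/9 = -4000/9 + 689*π/2.
||u||_{H^1}^2 = (-160/9 + 29*π/2) + (-4000/9 + 689*π/2) = -4160/9 + 359*π.


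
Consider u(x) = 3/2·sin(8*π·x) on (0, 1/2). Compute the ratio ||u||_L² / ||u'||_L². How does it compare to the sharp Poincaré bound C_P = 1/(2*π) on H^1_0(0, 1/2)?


||u||_L² / ||u'||_L² = 1/(8*π) < C_P = 1/(2*π).

u(x) = 3/2·sin(8*π·x), so u'(x) = 12*π*cos(8*π*x).
Writing u(x) = A·sin(kπx/L) with A = 3/2 and k = 4, use ∫_0^L sin²(kπx/L) dx = L/2 and ∫_0^L cos²(kπx/L) dx = L/2.
u² = 9/4·sin²(8*π·x) and (u')² = 144*π^2·cos²(8*π·x), and each of sin², cos² integrates to L/2 = 1/4 over (0, 1/2).
∫_0^1/2 u² dx = 9/16, so ||u||_L² = 3/4.
∫_0^1/2 (u')² dx = 36*π^2, so ||u'||_L² = 6*π.
Ratio ||u||_L² / ||u'||_L² = 1/(8*π).
Sharp Poincaré constant on H^1_0(0, 1/2) is C_P = L/π = 1/(2*π), achieved by sin(2*π·x).
This is the k = 4 harmonic; the ratio L/(kπ) is strictly less than C_P = L/π, consistent with the sharp inequality ||u||_L² ≤ C_P ||u'||_L².


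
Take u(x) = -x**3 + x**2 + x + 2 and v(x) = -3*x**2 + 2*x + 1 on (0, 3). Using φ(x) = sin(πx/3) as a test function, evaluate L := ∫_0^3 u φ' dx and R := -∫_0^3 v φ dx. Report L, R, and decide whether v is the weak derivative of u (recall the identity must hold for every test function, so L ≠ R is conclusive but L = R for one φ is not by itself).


LHS = -324/π^3 + 57/π, RHS = -324/π^3 + 57/π. Yes, v = u' weakly.

u(x) = -x**3 + x**2 + x + 2, classical derivative u'(x) = -3*x**2 + 2*x + 1.
φ(x) = sin(πx/3), so φ'(x) = π*cos(π*x/3)/3.
Note φ(0) = φ(3) = 0, so the boundary term u·φ vanishes.
LHS = ∫_0^3 u(x) φ'(x) dx = ∫_0^3 (-π*x^3*cos(π*x/3)/3 + π*x^2*cos(π*x/3)/3 + π*x*cos(π*x/3)/3 + 2*π*cos(π*x/3)/3) dx. Term by term:
  ∫_0^3 2*π*cos(π*x/3)/3 dx = 0;  ∫_0^3 -π*x^3*cos(π*x/3)/3 dx = -324/π^3 + 81/π;  ∫_0^3 π*x*cos(π*x/3)/3 dx = -6/π;
  ∫_0^3 π*x^2*cos(π*x/3)/3 dx = -18/π.
Sum: 0 + -324/π^3 + 81/π − 6/π − 18/π = -324/π^3 + 57/π.
So LHS = -324/π^3 + 57/π.
∫_0^3 v(x) φ(x) dx = ∫_0^3 (-3*x^2*sin(π*x/3) + 2*x*sin(π*x/3) + sin(π*x/3)) dx. Term by term:
  ∫_0^3 -3*x^2*sin(π*x/3) dx = -81/π + 324/π^3;  ∫_0^3 2*x*sin(π*x/3) dx = 18/π;  ∫_0^3 sin(π*x/3) dx = 6/π.
Sum: -81/π + 324/π^3 + 18/π + 6/π = -57/π + 324/π^3.
So RHS = -∫_0^3 v(x) φ(x) dx = -324/π^3 + 57/π.
LHS = RHS, so the identity holds for this test φ.
Moreover u is smooth here and v(x) = u'(x) = -3*x**2 + 2*x + 1 pointwise, so the identity holds for every test function. Hence v is the weak derivative of u.


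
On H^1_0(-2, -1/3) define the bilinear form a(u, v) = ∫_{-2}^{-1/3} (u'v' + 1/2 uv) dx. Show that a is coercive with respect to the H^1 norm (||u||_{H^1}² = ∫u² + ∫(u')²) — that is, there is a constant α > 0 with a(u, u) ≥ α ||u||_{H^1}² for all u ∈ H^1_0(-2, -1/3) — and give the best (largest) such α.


α = (25 + 18*π^2)/(2*(25 + 9*π^2))

Coercivity of a(·,·) on H^1_0(-2, -1/3) means a(u, u) ≥ α ||u||_{H^1}² for every u ∈ H^1_0.
The interval has length L = 5/3, and Poincaré/coercivity depend only on L. Here a(u, u) = ∫(u')² + (1/2)·∫u².
Here 0 < c = 1/2 < 1. The condition a(u,u) ≥ α||u||_{H^1}² reads (1−α)∫(u')² ≥ (α−c)∫u². Any admissible α is ≤ 1 (rapidly oscillating u have ∫u²/∫(u')² → 0), and α = 1 would force 0 ≥ (1−c)∫u², impossible since c < 1; so 1−α > 0. By the sharp Poincaré inequality on H^1_0 of an interval of length L, ∫(u')² ≥ (π/L)²∫u² with equality for the first sine mode sin(π(x−x₀)/L) (x₀ the left endpoint), so the inequality holds for all u iff (1−α)(π/L)² ≥ α − c, i.e. α ≤ ((π/L)² + c)/((π/L)² + 1) = (1 + c(L/π)²)/(1 + (L/π)²). With (π/L)² = 9*π^2/25 and c = 1/2, the largest admissible constant is α = ((π/L)² + c)/((π/L)² + 1).
Simplifying, α = (25 + 18*π^2)/(2*(25 + 9*π^2)).


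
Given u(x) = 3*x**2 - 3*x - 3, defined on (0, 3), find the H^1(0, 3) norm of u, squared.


||u||_{H^1}^2 = 2889/10

The H^1 norm (squared) on an interval (0, L) is
  ||u||_{H^1}^2 = ∫_0^L u(x)^2 dx + ∫_0^L u'(x)^2 dx.
Compute u'(x) = 6*x - 3.
Then u(x)^2 = 9*x**4 - 18*x**3 - 9*x**2 + 18*x + 9 and u'(x)^2 = 36*x**2 - 36*x + 9.
Integrate each monomial from 0 to 3 using ∫_0^3 c·x^n dx = c·3^(n+1)/(n+1):
  ∫_0^3 u(x)^2 dx = ∫_0^3 (9*x^4 - 18*x^3 - 9*x^2 + 18*x + 9) dx. Term by term:
    ∫_0^3 9*x^4 dx = 2187/5;  ∫_0^3 -18*x^3 dx = -729/2;  ∫_0^3 -9*x^2 dx = -81;
    ∫_0^3 18*x dx = 81;  ∫_0^3 9 dx = 27.
  Sum: 2187/5 − 729/2 − 81 + 81 + 27 = 999/10.
  ∫_0^3 u'(x)^2 dx = ∫_0^3 (36*x^2 - 36*x + 9) dx. Term by term:
    ∫_0^3 36*x^2 dx = 324;  ∫_0^3 -36*x dx = -162;  ∫_0^3 9 dx = 27.
  Sum: 324 − 162 + 27 = 189.
Adding: ||u||_{H^1}^2 = 999/10 + 189 = 2889/10.


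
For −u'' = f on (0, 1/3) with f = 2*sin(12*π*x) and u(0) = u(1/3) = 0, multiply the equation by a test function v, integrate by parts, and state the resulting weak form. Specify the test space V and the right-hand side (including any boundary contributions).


V = H^1_0(0, 1/3) (so v(0) = v(1/3) = 0); weak form: ∫_0^1/3 u'v' dx = ∫_0^1/3 (2*sin(12*π*x)) v dx for all v ∈ V.

Multiply both sides by a test function v and integrate from 0 to 1/3:
  ∫_0^1/3 −u''(x) v(x) dx = ∫_0^1/3 f(x) v(x) dx.
Integrate the LHS by parts once:
  ∫_0^1/3 −u'' v dx = −[u'(x) v(x)]_0^1/3 + ∫_0^1/3 u'(x) v'(x) dx.
Thus ∫_0^1/3 u'(x) v'(x) dx = ∫_0^1/3 f(x) v(x) dx + [u'(x) v(x)]_0^1/3.
Choose V so that boundary terms are either known or forced to vanish.
u is Dirichlet: u(0) = u(1/3) = 0. Let V = H^1_0(0, 1/3); then v(0) = v(1/3) = 0, and [u' v]_0^1/3 = 0.
Weak formulation: find u (satisfying any essential BC) such that ∫_0^1/3 u'(x) v'(x) dx = ∫_0^1/3 f v dx for all v ∈ V.
Substituting f(x) = 2*sin(12*π*x), the right-hand side is ∫_0^1/3 (2*sin(12*π*x)) v dx.


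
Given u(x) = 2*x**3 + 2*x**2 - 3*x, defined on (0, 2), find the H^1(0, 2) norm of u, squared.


||u||_{H^1}^2 = 14782/35

The H^1 norm (squared) on an interval (0, L) is
  ||u||_{H^1}^2 = ∫_0^L u(x)^2 dx + ∫_0^L u'(x)^2 dx.
Compute u'(x) = 6*x**2 + 4*x - 3.
Then u(x)^2 = 4*x**6 + 8*x**5 - 8*x**4 - 12*x**3 + 9*x**2 and u'(x)^2 = 36*x**4 + 48*x**3 - 20*x**2 - 24*x + 9.
Integrate each monomial from 0 to 2 using ∫_0^2 c·x^n dx = c·2^(n+1)/(n+1):
  ∫_0^2 u(x)^2 dx = ∫_0^2 (4*x^6 + 8*x^5 - 8*x^4 - 12*x^3 + 9*x^2) dx. Term by term:
    ∫_0^2 4*x^6 dx = 512/7;  ∫_0^2 8*x^5 dx = 256/3;  ∫_0^2 -8*x^4 dx = -256/5;
    ∫_0^2 -12*x^3 dx = -48;  ∫_0^2 9*x^2 dx = 24.
  Sum: 512/7 + 256/3 − 256/5 − 48 + 24 = 8744/105.
  ∫_0^2 u'(x)^2 dx = ∫_0^2 (36*x^4 + 48*x^3 - 20*x^2 - 24*x + 9) dx. Term by term:
    ∫_0^2 36*x^4 dx = 1152/5;  ∫_0^2 48*x^3 dx = 192;  ∫_0^2 -20*x^2 dx = -160/3;
    ∫_0^2 -24*x dx = -48;  ∫_0^2 9 dx = 18.
  Sum: 1152/5 + 192 − 160/3 − 48 + 18 = 5086/15.
Adding: ||u||_{H^1}^2 = 8744/105 + 5086/15 = 14782/35.


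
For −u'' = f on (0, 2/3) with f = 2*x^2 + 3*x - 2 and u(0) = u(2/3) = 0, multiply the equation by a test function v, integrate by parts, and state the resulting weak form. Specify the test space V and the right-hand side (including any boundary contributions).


V = H^1_0(0, 2/3) (so v(0) = v(2/3) = 0); weak form: ∫_0^2/3 u'v' dx = ∫_0^2/3 (2*x^2 + 3*x - 2) v dx for all v ∈ V.

Multiply both sides by a test function v and integrate from 0 to 2/3:
  ∫_0^2/3 −u''(x) v(x) dx = ∫_0^2/3 f(x) v(x) dx.
Integrate the LHS by parts once:
  ∫_0^2/3 −u'' v dx = −[u'(x) v(x)]_0^2/3 + ∫_0^2/3 u'(x) v'(x) dx.
Thus ∫_0^2/3 u'(x) v'(x) dx = ∫_0^2/3 f(x) v(x) dx + [u'(x) v(x)]_0^2/3.
Choose V so that boundary terms are either known or forced to vanish.
u is Dirichlet: u(0) = u(2/3) = 0. Let V = H^1_0(0, 2/3); then v(0) = v(2/3) = 0, and [u' v]_0^2/3 = 0.
Weak formulation: find u (satisfying any essential BC) such that ∫_0^2/3 u'(x) v'(x) dx = ∫_0^2/3 f v dx for all v ∈ V.
Substituting f(x) = 2*x^2 + 3*x - 2, the right-hand side is ∫_0^2/3 (2*x^2 + 3*x - 2) v dx.


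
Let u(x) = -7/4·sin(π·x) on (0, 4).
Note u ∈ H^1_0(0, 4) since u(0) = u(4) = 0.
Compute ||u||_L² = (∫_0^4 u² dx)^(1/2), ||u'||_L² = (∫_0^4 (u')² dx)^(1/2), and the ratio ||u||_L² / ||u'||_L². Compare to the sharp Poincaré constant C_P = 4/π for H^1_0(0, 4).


||u||_L² / ||u'||_L² = 1/π < C_P = 4/π.

u(x) = -7/4·sin(π·x), so u'(x) = -7*π*cos(π*x)/4.
Writing u(x) = A·sin(kπx/L) with A = -7/4 and k = 4, use ∫_0^L sin²(kπx/L) dx = L/2 and ∫_0^L cos²(kπx/L) dx = L/2.
u² = 49/16·sin²(π·x) and (u')² = 49*π^2/16·cos²(π·x), and each of sin², cos² integrates to L/2 = 2 over (0, 4).
∫_0^4 u² dx = 49/8, so ||u||_L² = 7*sqrt(2)/4.
∫_0^4 (u')² dx = 49*π^2/8, so ||u'||_L² = 7*sqrt(2)*π/4.
Ratio ||u||_L² / ||u'||_L² = 1/π.
Sharp Poincaré constant on H^1_0(0, 4) is C_P = L/π = 4/π, achieved by sin(π/4·x).
This is the k = 4 harmonic; the ratio L/(kπ) is strictly less than C_P = L/π, consistent with the sharp inequality ||u||_L² ≤ C_P ||u'||_L².


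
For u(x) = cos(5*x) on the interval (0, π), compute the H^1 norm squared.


||u||_{H^1(0,π)}^2 = 13*π

u'(x) = -5*sin(5*x).
Expand u² and (u')² and integrate term by term on (0, π), using: for integers n ≥ 1, ∫_0^π sin²(nx) dx = ∫_0^π cos²(nx) dx = π/2; for n ≠ n', ∫_0^π sin(nx)sin(n'x) dx = ∫_0^π cos(nx)cos(n'x) dx = 0; and by product-to-sum, ∫_0^π sin(nx)cos(n'x) dx = ½∫_0^π [sin((n+n')x) + sin((n−n')x)] dx, which is 0 when n+n' is even and 2n/(n²−n'²) when n+n' is odd (it need not vanish on (0, π)).
  u² squared terms: (1)²·∫cos(5x)² dx = 1·π/2 = π/2.
  So ∫_0^π u² dx = π/2.
  (u')² squared terms: (-5)²·∫sin(5x)² dx = 25·π/2 = 25*π/2.
  So ∫_0^π (u')² dx = 25*π/2.
||u||_{H^1}^2 = (π/2) + (25*π/2) = 13*π.


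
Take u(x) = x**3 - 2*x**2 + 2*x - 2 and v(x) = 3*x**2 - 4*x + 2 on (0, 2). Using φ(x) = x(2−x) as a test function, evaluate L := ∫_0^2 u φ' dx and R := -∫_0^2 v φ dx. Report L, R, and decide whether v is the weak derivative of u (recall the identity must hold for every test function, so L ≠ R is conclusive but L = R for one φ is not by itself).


LHS = -32/15, RHS = -32/15. Yes, v = u' weakly.

u(x) = x**3 - 2*x**2 + 2*x - 2, classical derivative u'(x) = 3*x**2 - 4*x + 2.
φ(x) = x(2−x), so φ'(x) = 2 - 2*x.
Note φ(0) = φ(2) = 0, so the boundary term u·φ vanishes.
LHS = ∫_0^2 u(x) φ'(x) dx = ∫_0^2 (-2*x^4 + 6*x^3 - 8*x^2 + 8*x - 4) dx. Term by term:
  ∫_0^2 -2*x^4 dx = -64/5;  ∫_0^2 6*x^3 dx = 24;  ∫_0^2 -8*x^2 dx = -64/3;
  ∫_0^2 8*x dx = 16;  ∫_0^2 -4 dx = -8.
Sum: -64/5 + 24 − 64/3 + 16 − 8 = -32/15.
So LHS = -32/15.
∫_0^2 v(x) φ(x) dx = ∫_0^2 (-3*x^4 + 10*x^3 - 10*x^2 + 4*x) dx. Term by term:
  ∫_0^2 -3*x^4 dx = -96/5;  ∫_0^2 10*x^3 dx = 40;  ∫_0^2 -10*x^2 dx = -80/3;
  ∫_0^2 4*x dx = 8.
Sum: -96/5 + 40 − 80/3 + 8 = 32/15.
So RHS = -∫_0^2 v(x) φ(x) dx = -32/15.
LHS = RHS, so the identity holds for this test φ.
Moreover u is smooth here and v(x) = u'(x) = 3*x**2 - 4*x + 2 pointwise, so the identity holds for every test function. Hence v is the weak derivative of u.


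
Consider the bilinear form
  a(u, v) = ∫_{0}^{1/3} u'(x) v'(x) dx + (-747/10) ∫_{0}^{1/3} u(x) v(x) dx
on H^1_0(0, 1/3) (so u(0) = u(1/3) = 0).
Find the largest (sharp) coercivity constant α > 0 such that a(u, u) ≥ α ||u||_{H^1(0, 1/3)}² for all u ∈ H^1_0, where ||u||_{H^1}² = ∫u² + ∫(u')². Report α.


α = 9*(-83 + 10*π^2)/(10*(1 + 9*π^2))

Coercivity of a(·,·) on H^1_0(0, 1/3) means a(u, u) ≥ α ||u||_{H^1}² for every u ∈ H^1_0.
The interval has length L = 1/3, and Poincaré/coercivity depend only on L. Here a(u, u) = ∫(u')² + (-747/10)·∫u².
Here c = -747/10 < 0 with |c| < (π/L)² = 9*π^2, so coercivity still holds. The condition a(u,u) ≥ α||u||_{H^1}² reads (1−α)∫(u')² ≥ (α−c)∫u². Any admissible α is ≤ 1 (rapidly oscillating u have ∫u²/∫(u')² → 0), and α = 1 would force 0 ≥ (1−c)∫u², impossible since c < 1; so 1−α > 0. By the sharp Poincaré inequality on H^1_0 of an interval of length L, ∫(u')² ≥ (π/L)²∫u² with equality for the first sine mode sin(π(x−x₀)/L) (x₀ the left endpoint), so the inequality holds for all u iff (1−α)(π/L)² ≥ α − c, i.e. α ≤ ((π/L)² + c)/((π/L)² + 1) = (1 + c(L/π)²)/(1 + (L/π)²). (Direct route, valid since c ≤ 0: Poincaré gives c∫u² ≥ c(L/π)²∫(u')², so a(u,u) ≥ (1 + c(L/π)²)∫(u')², while ||u||_{H^1}² ≤ (1 + (L/π)²)∫(u')²; dividing yields the same α.) With (π/L)² = 9*π^2 and c = -747/10, the largest admissible constant is α = ((π/L)² + c)/((π/L)² + 1).
Simplifying, α = 9*(-83 + 10*π^2)/(10*(1 + 9*π^2)).
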